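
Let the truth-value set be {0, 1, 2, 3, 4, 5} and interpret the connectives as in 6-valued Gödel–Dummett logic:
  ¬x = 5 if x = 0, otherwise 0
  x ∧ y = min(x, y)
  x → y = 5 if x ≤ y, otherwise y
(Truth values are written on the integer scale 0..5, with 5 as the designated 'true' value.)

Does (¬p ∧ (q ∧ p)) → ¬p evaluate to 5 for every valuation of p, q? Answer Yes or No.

Yes

At p = 4, q = 2, for instance:
¬p = ¬4 = 0
q ∧ p = 2 ∧ 4 = 2
¬p ∧ (q ∧ p) = 0 ∧ 2 = 0
(¬p ∧ (q ∧ p)) → ¬p = 0 → 0 = 5
and checking the remaining 35 assignments likewise gives ≥ 5 in every case.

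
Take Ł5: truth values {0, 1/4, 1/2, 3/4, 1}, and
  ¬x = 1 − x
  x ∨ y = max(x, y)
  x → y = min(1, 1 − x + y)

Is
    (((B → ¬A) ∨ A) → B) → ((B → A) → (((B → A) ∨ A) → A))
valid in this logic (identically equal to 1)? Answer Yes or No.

Counterexample: take A = 3/4, B = 3/4.
¬A = ¬3/4 = 1/4
B → ¬A = 3/4 → 1/4 = 1/2
(B → ¬A) ∨ A = 1/2 ∨ 3/4 = 3/4
((B → ¬A) ∨ A) → B = 3/4 → 3/4 = 1
B → A = 3/4 → 3/4 = 1
B → A = 3/4 → 3/4 = 1
(B → A) ∨ A = 1 ∨ 3/4 = 1
((B → A) ∨ A) → A = 1 → 3/4 = 3/4
(B → A) → (((B → A) ∨ A) → A) = 1 → 3/4 = 3/4
(((B → ¬A) ∨ A) → B) → ((B → A) → (((B → A) ∨ A) → A)) = 1 → 3/4 = 3/4
This gives 3/4 ≠ 1.

No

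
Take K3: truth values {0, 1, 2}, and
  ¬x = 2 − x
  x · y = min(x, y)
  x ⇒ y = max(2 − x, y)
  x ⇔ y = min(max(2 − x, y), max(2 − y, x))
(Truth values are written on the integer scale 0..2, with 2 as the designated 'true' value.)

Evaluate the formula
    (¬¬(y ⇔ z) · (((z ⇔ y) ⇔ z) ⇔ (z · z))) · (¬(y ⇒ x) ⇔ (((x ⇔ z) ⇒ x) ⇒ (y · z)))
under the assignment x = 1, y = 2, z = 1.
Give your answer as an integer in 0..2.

1

y ⇔ z = 2 ⇔ 1 = 1
¬(y ⇔ z) = ¬1 = 1
¬¬(y ⇔ z) = ¬1 = 1
z ⇔ y = 1 ⇔ 2 = 1
(z ⇔ y) ⇔ z = 1 ⇔ 1 = 1
z · z = 1 · 1 = 1
((z ⇔ y) ⇔ z) ⇔ (z · z) = 1 ⇔ 1 = 1
¬¬(y ⇔ z) · (((z ⇔ y) ⇔ z) ⇔ (z · z)) = 1 · 1 = 1
y ⇒ x = 2 ⇒ 1 = 1
¬(y ⇒ x) = ¬1 = 1
x ⇔ z = 1 ⇔ 1 = 1
(x ⇔ z) ⇒ x = 1 ⇒ 1 = 1
y · z = 2 · 1 = 1
((x ⇔ z) ⇒ x) ⇒ (y · z) = 1 ⇒ 1 = 1
¬(y ⇒ x) ⇔ (((x ⇔ z) ⇒ x) ⇒ (y · z)) = 1 ⇔ 1 = 1
(¬¬(y ⇔ z) · (((z ⇔ y) ⇔ z) ⇔ (z · z))) · (¬(y ⇒ x) ⇔ (((x ⇔ z) ⇒ x) ⇒ (y · z))) = 1 · 1 = 1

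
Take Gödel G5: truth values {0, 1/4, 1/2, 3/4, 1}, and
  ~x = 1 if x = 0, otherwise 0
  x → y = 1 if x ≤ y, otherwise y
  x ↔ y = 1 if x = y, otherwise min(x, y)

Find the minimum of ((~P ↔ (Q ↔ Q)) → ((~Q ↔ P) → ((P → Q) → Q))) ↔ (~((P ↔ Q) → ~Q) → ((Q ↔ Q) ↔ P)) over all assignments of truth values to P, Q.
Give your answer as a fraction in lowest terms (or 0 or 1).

1/4

Take P = 0, Q = 1/4:
~P = ~0 = 1
Q ↔ Q = 1/4 ↔ 1/4 = 1
~P ↔ (Q ↔ Q) = 1 ↔ 1 = 1
~Q = ~1/4 = 0
~Q ↔ P = 0 ↔ 0 = 1
P → Q = 0 → 1/4 = 1
(P → Q) → Q = 1 → 1/4 = 1/4
(~Q ↔ P) → ((P → Q) → Q) = 1 → 1/4 = 1/4
(~P ↔ (Q ↔ Q)) → ((~Q ↔ P) → ((P → Q) → Q)) = 1 → 1/4 = 1/4
P ↔ Q = 0 ↔ 1/4 = 0
~Q = ~1/4 = 0
(P ↔ Q) → ~Q = 0 → 0 = 1
~((P ↔ Q) → ~Q) = ~1 = 0
Q ↔ Q = 1/4 ↔ 1/4 = 1
(Q ↔ Q) ↔ P = 1 ↔ 0 = 0
~((P ↔ Q) → ~Q) → ((Q ↔ Q) ↔ P) = 0 → 0 = 1
((~P ↔ (Q ↔ Q)) → ((~Q ↔ P) → ((P → Q) → Q))) ↔ (~((P ↔ Q) → ~Q) → ((Q ↔ Q) ↔ P)) = 1/4 ↔ 1 = 1/4
No assignment yields a value below 1/4, so this is the minimum.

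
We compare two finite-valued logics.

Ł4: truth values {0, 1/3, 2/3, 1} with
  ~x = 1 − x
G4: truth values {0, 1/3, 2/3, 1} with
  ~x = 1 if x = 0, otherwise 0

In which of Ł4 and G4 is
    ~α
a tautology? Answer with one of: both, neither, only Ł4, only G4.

In Ł4: at α = 1/3 the value is 2/3 — not a tautology.
In G4: at α = 1/3 the value is 0 — not a tautology.

neither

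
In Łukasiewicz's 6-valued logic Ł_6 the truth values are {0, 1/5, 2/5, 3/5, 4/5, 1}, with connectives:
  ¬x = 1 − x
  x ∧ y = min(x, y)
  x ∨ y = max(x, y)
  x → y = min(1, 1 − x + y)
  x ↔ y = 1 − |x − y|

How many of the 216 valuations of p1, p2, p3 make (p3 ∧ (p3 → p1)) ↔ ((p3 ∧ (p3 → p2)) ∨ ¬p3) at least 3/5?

126

value 1: 44 assignments (counts)
value 4/5: 66 assignments (counts)
value 3/5: 16 assignments (counts)
value 2/5: 48 assignments
value 1/5: 4 assignments
value 0: 38 assignments
So 126 of the 216 assignments meet the threshold.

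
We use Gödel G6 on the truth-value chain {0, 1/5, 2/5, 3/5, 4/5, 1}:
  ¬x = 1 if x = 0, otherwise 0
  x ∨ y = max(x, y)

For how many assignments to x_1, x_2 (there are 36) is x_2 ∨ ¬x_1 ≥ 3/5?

value 1: 11 assignments (counts)
value 4/5: 5 assignments (counts)
value 3/5: 5 assignments (counts)
value 2/5: 5 assignments
value 1/5: 5 assignments
value 0: 5 assignments
So 21 of the 36 assignments meet the threshold.

21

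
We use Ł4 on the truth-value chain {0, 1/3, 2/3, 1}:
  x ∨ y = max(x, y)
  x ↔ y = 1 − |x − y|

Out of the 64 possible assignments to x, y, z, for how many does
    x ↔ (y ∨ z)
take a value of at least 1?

16

value 1: 16 assignments (counts)
value 2/3: 24 assignments
value 1/3: 16 assignments
value 0: 8 assignments
So 16 of the 64 assignments meet the threshold.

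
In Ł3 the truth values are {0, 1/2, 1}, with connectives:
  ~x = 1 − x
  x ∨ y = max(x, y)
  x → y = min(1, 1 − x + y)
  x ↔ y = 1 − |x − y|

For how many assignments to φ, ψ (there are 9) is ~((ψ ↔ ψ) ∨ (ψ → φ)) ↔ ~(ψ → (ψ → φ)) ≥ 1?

7

φ = 0, ψ = 0 ↦ 1  ≥
φ = 0, ψ = 1/2 ↦ 1  ≥
φ = 0, ψ = 1 ↦ 0  <
φ = 1/2, ψ = 0 ↦ 1  ≥
φ = 1/2, ψ = 1/2 ↦ 1  ≥
φ = 1/2, ψ = 1 ↦ 1/2  <
φ = 1, ψ = 0 ↦ 1  ≥
φ = 1, ψ = 1/2 ↦ 1  ≥
φ = 1, ψ = 1 ↦ 1  ≥
So 7 of the 9 assignments meet the threshold.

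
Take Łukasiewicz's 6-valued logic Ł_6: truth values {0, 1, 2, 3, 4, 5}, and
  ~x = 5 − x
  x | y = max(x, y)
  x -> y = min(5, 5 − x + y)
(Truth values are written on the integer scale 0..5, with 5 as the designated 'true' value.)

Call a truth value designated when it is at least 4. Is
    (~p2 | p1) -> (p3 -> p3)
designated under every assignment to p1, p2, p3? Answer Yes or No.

Yes

At p1 = 1, p2 = 4, p3 = 1, for instance:
~p2 = ~4 = 1
~p2 | p1 = 1 | 1 = 1
p3 -> p3 = 1 -> 1 = 5
(~p2 | p1) -> (p3 -> p3) = 1 -> 5 = 5
and checking the remaining 215 assignments likewise gives ≥ 4 in every case.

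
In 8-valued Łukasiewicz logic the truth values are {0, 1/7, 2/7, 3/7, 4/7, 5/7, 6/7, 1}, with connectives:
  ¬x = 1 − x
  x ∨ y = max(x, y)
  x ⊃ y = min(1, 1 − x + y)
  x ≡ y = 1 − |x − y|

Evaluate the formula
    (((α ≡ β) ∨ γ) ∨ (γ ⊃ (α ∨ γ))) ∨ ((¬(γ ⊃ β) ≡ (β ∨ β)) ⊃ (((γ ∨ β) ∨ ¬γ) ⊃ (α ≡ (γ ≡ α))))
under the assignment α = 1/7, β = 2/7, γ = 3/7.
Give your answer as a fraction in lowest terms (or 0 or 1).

1

α ≡ β = 1/7 ≡ 2/7 = 6/7
(α ≡ β) ∨ γ = 6/7 ∨ 3/7 = 6/7
α ∨ γ = 1/7 ∨ 3/7 = 3/7
γ ⊃ (α ∨ γ) = 3/7 ⊃ 3/7 = 1
((α ≡ β) ∨ γ) ∨ (γ ⊃ (α ∨ γ)) = 6/7 ∨ 1 = 1
γ ⊃ β = 3/7 ⊃ 2/7 = 6/7
¬(γ ⊃ β) = ¬6/7 = 1/7
β ∨ β = 2/7 ∨ 2/7 = 2/7
¬(γ ⊃ β) ≡ (β ∨ β) = 1/7 ≡ 2/7 = 6/7
γ ∨ β = 3/7 ∨ 2/7 = 3/7
¬γ = ¬3/7 = 4/7
(γ ∨ β) ∨ ¬γ = 3/7 ∨ 4/7 = 4/7
γ ≡ α = 3/7 ≡ 1/7 = 5/7
α ≡ (γ ≡ α) = 1/7 ≡ 5/7 = 3/7
((γ ∨ β) ∨ ¬γ) ⊃ (α ≡ (γ ≡ α)) = 4/7 ⊃ 3/7 = 6/7
(¬(γ ⊃ β) ≡ (β ∨ β)) ⊃ (((γ ∨ β) ∨ ¬γ) ⊃ (α ≡ (γ ≡ α))) = 6/7 ⊃ 6/7 = 1
(((α ≡ β) ∨ γ) ∨ (γ ⊃ (α ∨ γ))) ∨ ((¬(γ ⊃ β) ≡ (β ∨ β)) ⊃ (((γ ∨ β) ∨ ¬γ) ⊃ (α ≡ (γ ≡ α)))) = 1 ∨ 1 = 1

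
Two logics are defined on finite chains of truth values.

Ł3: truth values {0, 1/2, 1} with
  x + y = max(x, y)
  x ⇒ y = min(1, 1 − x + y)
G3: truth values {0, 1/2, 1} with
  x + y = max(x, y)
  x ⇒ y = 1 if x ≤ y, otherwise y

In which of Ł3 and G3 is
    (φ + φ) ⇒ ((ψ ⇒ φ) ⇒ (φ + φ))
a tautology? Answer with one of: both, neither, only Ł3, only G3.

both

In Ł3: every assignment gives 1 — tautology.
In G3: every assignment gives 1 — tautology.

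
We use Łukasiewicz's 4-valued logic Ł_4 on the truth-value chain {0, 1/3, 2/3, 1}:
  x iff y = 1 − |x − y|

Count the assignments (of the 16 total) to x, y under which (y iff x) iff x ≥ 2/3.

x = 0, y = 0 ↦ 0  <
x = 0, y = 1/3 ↦ 1/3  <
x = 0, y = 2/3 ↦ 2/3  ≥
x = 0, y = 1 ↦ 1  ≥
x = 1/3, y = 0 ↦ 2/3  ≥
x = 1/3, y = 1/3 ↦ 1/3  <
x = 1/3, y = 2/3 ↦ 2/3  ≥
x = 1/3, y = 1 ↦ 1  ≥
x = 2/3, y = 0 ↦ 2/3  ≥
x = 2/3, y = 1/3 ↦ 1  ≥
x = 2/3, y = 2/3 ↦ 2/3  ≥
x = 2/3, y = 1 ↦ 1  ≥
x = 1, y = 0 ↦ 0  <
x = 1, y = 1/3 ↦ 1/3  <
x = 1, y = 2/3 ↦ 2/3  ≥
x = 1, y = 1 ↦ 1  ≥
So 11 of the 16 assignments meet the threshold.

11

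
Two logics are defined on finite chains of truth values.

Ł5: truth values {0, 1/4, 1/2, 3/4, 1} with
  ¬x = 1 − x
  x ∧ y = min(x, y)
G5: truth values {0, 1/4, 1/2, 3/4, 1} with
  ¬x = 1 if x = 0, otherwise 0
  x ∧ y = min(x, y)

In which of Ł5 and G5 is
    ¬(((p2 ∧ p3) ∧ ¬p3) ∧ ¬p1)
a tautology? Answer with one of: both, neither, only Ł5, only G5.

In Ł5: at p1 = 0, p2 = 1/4, p3 = 1/4 the value is 3/4 — not a tautology.
In G5: every assignment gives 1 — tautology.

only G5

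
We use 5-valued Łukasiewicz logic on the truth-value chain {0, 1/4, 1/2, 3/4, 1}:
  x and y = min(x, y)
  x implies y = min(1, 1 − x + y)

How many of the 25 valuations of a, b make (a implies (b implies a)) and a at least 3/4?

10

value 1: 5 assignments (counts)
value 3/4: 5 assignments (counts)
value 1/2: 5 assignments
value 1/4: 5 assignments
value 0: 5 assignments
So 10 of the 25 assignments meet the threshold.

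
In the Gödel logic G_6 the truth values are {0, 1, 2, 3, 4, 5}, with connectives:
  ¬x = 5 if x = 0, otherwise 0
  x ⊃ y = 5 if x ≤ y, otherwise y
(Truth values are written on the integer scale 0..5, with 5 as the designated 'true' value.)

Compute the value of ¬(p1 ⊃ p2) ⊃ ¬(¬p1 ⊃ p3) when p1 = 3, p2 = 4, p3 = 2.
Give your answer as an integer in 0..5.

p1 ⊃ p2 = 3 ⊃ 4 = 5
¬(p1 ⊃ p2) = ¬5 = 0
¬p1 = ¬3 = 0
¬p1 ⊃ p3 = 0 ⊃ 2 = 5
¬(¬p1 ⊃ p3) = ¬5 = 0
¬(p1 ⊃ p2) ⊃ ¬(¬p1 ⊃ p3) = 0 ⊃ 0 = 5

5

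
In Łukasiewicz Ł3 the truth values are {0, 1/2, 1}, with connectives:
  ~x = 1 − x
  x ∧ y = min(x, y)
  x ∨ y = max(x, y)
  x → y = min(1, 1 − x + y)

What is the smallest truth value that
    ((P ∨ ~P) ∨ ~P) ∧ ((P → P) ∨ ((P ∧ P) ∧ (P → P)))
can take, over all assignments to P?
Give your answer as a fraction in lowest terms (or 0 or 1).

Take P = 1/2:
~P = ~1/2 = 1/2
P ∨ ~P = 1/2 ∨ 1/2 = 1/2
~P = ~1/2 = 1/2
(P ∨ ~P) ∨ ~P = 1/2 ∨ 1/2 = 1/2
P → P = 1/2 → 1/2 = 1
P ∧ P = 1/2 ∧ 1/2 = 1/2
P → P = 1/2 → 1/2 = 1
(P ∧ P) ∧ (P → P) = 1/2 ∧ 1 = 1/2
(P → P) ∨ ((P ∧ P) ∧ (P → P)) = 1 ∨ 1/2 = 1
((P ∨ ~P) ∨ ~P) ∧ ((P → P) ∨ ((P ∧ P) ∧ (P → P))) = 1/2 ∧ 1 = 1/2
No assignment yields a value below 1/2, so this is the minimum.

1/2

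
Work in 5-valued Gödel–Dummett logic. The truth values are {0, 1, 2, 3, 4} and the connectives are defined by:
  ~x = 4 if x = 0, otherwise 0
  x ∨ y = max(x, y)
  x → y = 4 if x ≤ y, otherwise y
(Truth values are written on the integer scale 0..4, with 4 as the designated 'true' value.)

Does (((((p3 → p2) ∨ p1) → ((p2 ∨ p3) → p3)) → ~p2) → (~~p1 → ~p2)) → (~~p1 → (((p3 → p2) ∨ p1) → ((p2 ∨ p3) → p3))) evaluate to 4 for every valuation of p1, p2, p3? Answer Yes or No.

No

Counterexample: take p1 = 1, p2 = 2, p3 = 1.
p3 → p2 = 1 → 2 = 4
(p3 → p2) ∨ p1 = 4 ∨ 1 = 4
p2 ∨ p3 = 2 ∨ 1 = 2
(p2 ∨ p3) → p3 = 2 → 1 = 1
((p3 → p2) ∨ p1) → ((p2 ∨ p3) → p3) = 4 → 1 = 1
~p2 = ~2 = 0
(((p3 → p2) ∨ p1) → ((p2 ∨ p3) → p3)) → ~p2 = 1 → 0 = 0
~p1 = ~1 = 0
~~p1 = ~0 = 4
~~p1 → ~p2 = 4 → 0 = 0
((((p3 → p2) ∨ p1) → ((p2 ∨ p3) → p3)) → ~p2) → (~~p1 → ~p2) = 0 → 0 = 4
~~p1 → (((p3 → p2) ∨ p1) → ((p2 ∨ p3) → p3)) = 4 → 1 = 1
(((((p3 → p2) ∨ p1) → ((p2 ∨ p3) → p3)) → ~p2) → (~~p1 → ~p2)) → (~~p1 → (((p3 → p2) ∨ p1) → ((p2 ∨ p3) → p3))) = 4 → 1 = 1
This gives 1 ≠ 4.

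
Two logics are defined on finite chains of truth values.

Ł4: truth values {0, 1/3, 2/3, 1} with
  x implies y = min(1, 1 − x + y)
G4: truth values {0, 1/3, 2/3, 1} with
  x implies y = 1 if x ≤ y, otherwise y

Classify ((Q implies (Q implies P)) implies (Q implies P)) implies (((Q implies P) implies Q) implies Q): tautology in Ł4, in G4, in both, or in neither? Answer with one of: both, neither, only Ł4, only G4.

only Ł4

In Ł4: every assignment gives 1 — tautology.
In G4: at P = 0, Q = 1/3 the value is 1/3 — not a tautology.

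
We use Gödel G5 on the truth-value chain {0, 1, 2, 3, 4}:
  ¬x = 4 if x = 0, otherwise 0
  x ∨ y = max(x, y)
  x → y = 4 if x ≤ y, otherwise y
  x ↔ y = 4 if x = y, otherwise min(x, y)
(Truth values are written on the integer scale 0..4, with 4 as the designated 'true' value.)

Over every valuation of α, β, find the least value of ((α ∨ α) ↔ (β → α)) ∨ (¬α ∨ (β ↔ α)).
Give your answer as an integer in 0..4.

Take α = 1, β = 0:
α ∨ α = 1 ∨ 1 = 1
β → α = 0 → 1 = 4
(α ∨ α) ↔ (β → α) = 1 ↔ 4 = 1
¬α = ¬1 = 0
β ↔ α = 0 ↔ 1 = 0
¬α ∨ (β ↔ α) = 0 ∨ 0 = 0
((α ∨ α) ↔ (β → α)) ∨ (¬α ∨ (β ↔ α)) = 1 ∨ 0 = 1
No assignment yields a value below 1, so this is the minimum.

1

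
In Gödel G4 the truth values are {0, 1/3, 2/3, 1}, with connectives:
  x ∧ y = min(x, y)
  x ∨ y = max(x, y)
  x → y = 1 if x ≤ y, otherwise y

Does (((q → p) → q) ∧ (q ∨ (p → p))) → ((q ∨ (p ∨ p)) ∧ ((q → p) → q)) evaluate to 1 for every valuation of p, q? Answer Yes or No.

No

Counterexample: take p = 0, q = 1/3.
q → p = 1/3 → 0 = 0
(q → p) → q = 0 → 1/3 = 1
p → p = 0 → 0 = 1
q ∨ (p → p) = 1/3 ∨ 1 = 1
((q → p) → q) ∧ (q ∨ (p → p)) = 1 ∧ 1 = 1
p ∨ p = 0 ∨ 0 = 0
q ∨ (p ∨ p) = 1/3 ∨ 0 = 1/3
q → p = 1/3 → 0 = 0
(q → p) → q = 0 → 1/3 = 1
(q ∨ (p ∨ p)) ∧ ((q → p) → q) = 1/3 ∧ 1 = 1/3
(((q → p) → q) ∧ (q ∨ (p → p))) → ((q ∨ (p ∨ p)) ∧ ((q → p) → q)) = 1 → 1/3 = 1/3
This gives 1/3 ≠ 1.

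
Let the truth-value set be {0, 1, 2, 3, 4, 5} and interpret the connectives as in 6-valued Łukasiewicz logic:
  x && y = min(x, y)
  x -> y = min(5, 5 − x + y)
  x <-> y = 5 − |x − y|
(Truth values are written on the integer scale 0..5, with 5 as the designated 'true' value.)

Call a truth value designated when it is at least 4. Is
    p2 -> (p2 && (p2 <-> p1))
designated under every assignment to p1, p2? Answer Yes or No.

No

Counterexample: take p1 = 0, p2 = 4.
p2 <-> p1 = 4 <-> 0 = 1
p2 && (p2 <-> p1) = 4 && 1 = 1
p2 -> (p2 && (p2 <-> p1)) = 4 -> 1 = 2
This gives 2, which is below 4.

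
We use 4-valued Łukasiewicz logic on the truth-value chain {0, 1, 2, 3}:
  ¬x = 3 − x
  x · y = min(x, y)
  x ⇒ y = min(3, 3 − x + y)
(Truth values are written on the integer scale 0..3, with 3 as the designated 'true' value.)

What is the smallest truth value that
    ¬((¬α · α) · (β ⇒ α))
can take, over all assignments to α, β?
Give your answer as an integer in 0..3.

2

Take α = 1, β = 0:
¬α = ¬1 = 2
¬α · α = 2 · 1 = 1
β ⇒ α = 0 ⇒ 1 = 3
(¬α · α) · (β ⇒ α) = 1 · 3 = 1
¬((¬α · α) · (β ⇒ α)) = ¬1 = 2
No assignment yields a value below 2, so this is the minimum.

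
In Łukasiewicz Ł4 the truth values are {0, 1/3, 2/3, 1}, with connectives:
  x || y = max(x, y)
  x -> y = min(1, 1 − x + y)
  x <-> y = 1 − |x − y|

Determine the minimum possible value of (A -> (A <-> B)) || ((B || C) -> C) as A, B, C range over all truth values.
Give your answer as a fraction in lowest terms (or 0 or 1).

Take A = 1, B = 1/3, C = 0:
A <-> B = 1 <-> 1/3 = 1/3
A -> (A <-> B) = 1 -> 1/3 = 1/3
B || C = 1/3 || 0 = 1/3
(B || C) -> C = 1/3 -> 0 = 2/3
(A -> (A <-> B)) || ((B || C) -> C) = 1/3 || 2/3 = 2/3
No assignment yields a value below 2/3, so this is the minimum.

2/3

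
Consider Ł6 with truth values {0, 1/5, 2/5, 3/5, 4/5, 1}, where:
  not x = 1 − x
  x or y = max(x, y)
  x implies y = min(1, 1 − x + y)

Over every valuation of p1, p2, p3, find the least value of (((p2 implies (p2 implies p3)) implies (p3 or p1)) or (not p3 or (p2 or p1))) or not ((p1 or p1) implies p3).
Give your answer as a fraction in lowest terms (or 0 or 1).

3/5

Take p1 = 0, p2 = 0, p3 = 2/5:
p2 implies p3 = 0 implies 2/5 = 1
p2 implies (p2 implies p3) = 0 implies 1 = 1
p3 or p1 = 2/5 or 0 = 2/5
(p2 implies (p2 implies p3)) implies (p3 or p1) = 1 implies 2/5 = 2/5
not p3 = not 2/5 = 3/5
p2 or p1 = 0 or 0 = 0
not p3 or (p2 or p1) = 3/5 or 0 = 3/5
((p2 implies (p2 implies p3)) implies (p3 or p1)) or (not p3 or (p2 or p1)) = 2/5 or 3/5 = 3/5
p1 or p1 = 0 or 0 = 0
(p1 or p1) implies p3 = 0 implies 2/5 = 1
not ((p1 or p1) implies p3) = not 1 = 0
(((p2 implies (p2 implies p3)) implies (p3 or p1)) or (not p3 or (p2 or p1))) or not ((p1 or p1) implies p3) = 3/5 or 0 = 3/5
No assignment yields a value below 3/5, so this is the minimum.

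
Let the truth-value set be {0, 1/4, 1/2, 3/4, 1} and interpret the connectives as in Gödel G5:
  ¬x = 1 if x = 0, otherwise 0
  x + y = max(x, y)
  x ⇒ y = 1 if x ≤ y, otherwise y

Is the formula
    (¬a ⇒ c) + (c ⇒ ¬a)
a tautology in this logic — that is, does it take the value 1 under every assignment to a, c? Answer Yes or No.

At a = 3/4, c = 1/2, for instance:
¬a = ¬3/4 = 0
¬a ⇒ c = 0 ⇒ 1/2 = 1
c ⇒ ¬a = 1/2 ⇒ 0 = 0
(¬a ⇒ c) + (c ⇒ ¬a) = 1 + 0 = 1
and checking the remaining 24 assignments likewise gives ≥ 1 in every case.

Yes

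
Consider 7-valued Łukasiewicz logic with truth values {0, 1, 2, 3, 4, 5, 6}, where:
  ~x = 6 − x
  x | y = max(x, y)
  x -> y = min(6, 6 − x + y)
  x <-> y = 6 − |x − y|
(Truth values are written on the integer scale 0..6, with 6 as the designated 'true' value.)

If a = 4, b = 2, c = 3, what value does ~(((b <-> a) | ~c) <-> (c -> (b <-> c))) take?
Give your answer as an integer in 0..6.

b <-> a = 2 <-> 4 = 4
~c = ~3 = 3
(b <-> a) | ~c = 4 | 3 = 4
b <-> c = 2 <-> 3 = 5
c -> (b <-> c) = 3 -> 5 = 6
((b <-> a) | ~c) <-> (c -> (b <-> c)) = 4 <-> 6 = 4
~(((b <-> a) | ~c) <-> (c -> (b <-> c))) = ~4 = 2

2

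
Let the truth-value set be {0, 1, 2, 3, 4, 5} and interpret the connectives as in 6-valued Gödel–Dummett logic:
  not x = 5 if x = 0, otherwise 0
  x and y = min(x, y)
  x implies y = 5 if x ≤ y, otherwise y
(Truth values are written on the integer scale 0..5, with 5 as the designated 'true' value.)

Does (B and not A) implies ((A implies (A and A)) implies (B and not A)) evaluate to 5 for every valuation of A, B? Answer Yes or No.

At A = 3, B = 1, for instance:
not A = not 3 = 0
B and not A = 1 and 0 = 0
A and A = 3 and 3 = 3
A implies (A and A) = 3 implies 3 = 5
(A implies (A and A)) implies (B and not A) = 5 implies 0 = 0
(B and not A) implies ((A implies (A and A)) implies (B and not A)) = 0 implies 0 = 5
and checking the remaining 35 assignments likewise gives ≥ 5 in every case.

Yes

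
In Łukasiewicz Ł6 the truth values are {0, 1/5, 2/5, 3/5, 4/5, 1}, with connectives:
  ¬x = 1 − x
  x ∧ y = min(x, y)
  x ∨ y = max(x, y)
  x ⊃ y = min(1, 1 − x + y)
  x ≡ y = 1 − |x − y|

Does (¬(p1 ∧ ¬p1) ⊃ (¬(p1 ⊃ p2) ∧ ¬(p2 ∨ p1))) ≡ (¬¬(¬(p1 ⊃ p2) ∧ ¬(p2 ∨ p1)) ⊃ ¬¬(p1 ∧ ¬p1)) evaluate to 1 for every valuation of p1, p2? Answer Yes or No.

Counterexample: take p1 = 0, p2 = 0.
¬p1 = ¬0 = 1
p1 ∧ ¬p1 = 0 ∧ 1 = 0
¬(p1 ∧ ¬p1) = ¬0 = 1
p1 ⊃ p2 = 0 ⊃ 0 = 1
¬(p1 ⊃ p2) = ¬1 = 0
p2 ∨ p1 = 0 ∨ 0 = 0
¬(p2 ∨ p1) = ¬0 = 1
¬(p1 ⊃ p2) ∧ ¬(p2 ∨ p1) = 0 ∧ 1 = 0
¬(p1 ∧ ¬p1) ⊃ (¬(p1 ⊃ p2) ∧ ¬(p2 ∨ p1)) = 1 ⊃ 0 = 0
p1 ⊃ p2 = 0 ⊃ 0 = 1
¬(p1 ⊃ p2) = ¬1 = 0
p2 ∨ p1 = 0 ∨ 0 = 0
¬(p2 ∨ p1) = ¬0 = 1
¬(p1 ⊃ p2) ∧ ¬(p2 ∨ p1) = 0 ∧ 1 = 0
¬(¬(p1 ⊃ p2) ∧ ¬(p2 ∨ p1)) = ¬0 = 1
¬¬(¬(p1 ⊃ p2) ∧ ¬(p2 ∨ p1)) = ¬1 = 0
¬p1 = ¬0 = 1
p1 ∧ ¬p1 = 0 ∧ 1 = 0
¬(p1 ∧ ¬p1) = ¬0 = 1
¬¬(p1 ∧ ¬p1) = ¬1 = 0
¬¬(¬(p1 ⊃ p2) ∧ ¬(p2 ∨ p1)) ⊃ ¬¬(p1 ∧ ¬p1) = 0 ⊃ 0 = 1
(¬(p1 ∧ ¬p1) ⊃ (¬(p1 ⊃ p2) ∧ ¬(p2 ∨ p1))) ≡ (¬¬(¬(p1 ⊃ p2) ∧ ¬(p2 ∨ p1)) ⊃ ¬¬(p1 ∧ ¬p1)) = 0 ≡ 1 = 0
This gives 0 ≠ 1.

No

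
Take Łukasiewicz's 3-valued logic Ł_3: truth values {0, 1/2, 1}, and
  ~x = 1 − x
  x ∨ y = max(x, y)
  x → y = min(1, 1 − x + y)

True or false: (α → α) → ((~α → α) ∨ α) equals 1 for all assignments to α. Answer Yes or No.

Counterexample: take α = 0.
α → α = 0 → 0 = 1
~α = ~0 = 1
~α → α = 1 → 0 = 0
(~α → α) ∨ α = 0 ∨ 0 = 0
(α → α) → ((~α → α) ∨ α) = 1 → 0 = 0
This gives 0 ≠ 1.

No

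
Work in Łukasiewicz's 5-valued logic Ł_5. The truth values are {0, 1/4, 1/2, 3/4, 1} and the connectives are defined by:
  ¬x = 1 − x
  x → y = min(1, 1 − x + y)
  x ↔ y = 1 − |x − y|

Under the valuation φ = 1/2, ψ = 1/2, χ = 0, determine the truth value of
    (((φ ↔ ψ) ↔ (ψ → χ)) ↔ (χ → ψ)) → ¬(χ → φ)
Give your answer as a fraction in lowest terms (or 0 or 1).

1/2

φ ↔ ψ = 1/2 ↔ 1/2 = 1
ψ → χ = 1/2 → 0 = 1/2
(φ ↔ ψ) ↔ (ψ → χ) = 1 ↔ 1/2 = 1/2
χ → ψ = 0 → 1/2 = 1
((φ ↔ ψ) ↔ (ψ → χ)) ↔ (χ → ψ) = 1/2 ↔ 1 = 1/2
χ → φ = 0 → 1/2 = 1
¬(χ → φ) = ¬1 = 0
(((φ ↔ ψ) ↔ (ψ → χ)) ↔ (χ → ψ)) → ¬(χ → φ) = 1/2 → 0 = 1/2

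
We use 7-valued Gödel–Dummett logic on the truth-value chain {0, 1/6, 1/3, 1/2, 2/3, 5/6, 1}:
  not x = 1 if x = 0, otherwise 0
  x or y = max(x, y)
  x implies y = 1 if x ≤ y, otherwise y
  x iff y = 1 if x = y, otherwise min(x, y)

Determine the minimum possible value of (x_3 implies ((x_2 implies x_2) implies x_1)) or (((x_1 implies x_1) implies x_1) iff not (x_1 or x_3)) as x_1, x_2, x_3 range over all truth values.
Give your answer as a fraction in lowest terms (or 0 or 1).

Take x_1 = 1/6, x_2 = 0, x_3 = 1/3:
x_2 implies x_2 = 0 implies 0 = 1
(x_2 implies x_2) implies x_1 = 1 implies 1/6 = 1/6
x_3 implies ((x_2 implies x_2) implies x_1) = 1/3 implies 1/6 = 1/6
x_1 implies x_1 = 1/6 implies 1/6 = 1
(x_1 implies x_1) implies x_1 = 1 implies 1/6 = 1/6
x_1 or x_3 = 1/6 or 1/3 = 1/3
not (x_1 or x_3) = not 1/3 = 0
((x_1 implies x_1) implies x_1) iff not (x_1 or x_3) = 1/6 iff 0 = 0
(x_3 implies ((x_2 implies x_2) implies x_1)) or (((x_1 implies x_1) implies x_1) iff not (x_1 or x_3)) = 1/6 or 0 = 1/6
No assignment yields a value below 1/6, so this is the minimum.

1/6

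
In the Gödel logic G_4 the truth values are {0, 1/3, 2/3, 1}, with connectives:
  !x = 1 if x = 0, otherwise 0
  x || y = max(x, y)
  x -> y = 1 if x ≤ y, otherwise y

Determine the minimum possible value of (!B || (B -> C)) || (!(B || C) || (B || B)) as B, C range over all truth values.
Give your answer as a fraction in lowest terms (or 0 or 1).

1/3

Take B = 1/3, C = 0:
!B = !1/3 = 0
B -> C = 1/3 -> 0 = 0
!B || (B -> C) = 0 || 0 = 0
B || C = 1/3 || 0 = 1/3
!(B || C) = !1/3 = 0
B || B = 1/3 || 1/3 = 1/3
!(B || C) || (B || B) = 0 || 1/3 = 1/3
(!B || (B -> C)) || (!(B || C) || (B || B)) = 0 || 1/3 = 1/3
No assignment yields a value below 1/3, so this is the minimum.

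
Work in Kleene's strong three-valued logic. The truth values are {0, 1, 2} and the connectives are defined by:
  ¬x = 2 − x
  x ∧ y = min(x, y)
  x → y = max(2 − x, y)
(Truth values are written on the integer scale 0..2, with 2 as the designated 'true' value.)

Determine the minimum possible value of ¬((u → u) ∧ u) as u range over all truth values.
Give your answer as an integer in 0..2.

Take u = 2:
u → u = 2 → 2 = 2
(u → u) ∧ u = 2 ∧ 2 = 2
¬((u → u) ∧ u) = ¬2 = 0
No assignment yields a value below 0, so this is the minimum.

0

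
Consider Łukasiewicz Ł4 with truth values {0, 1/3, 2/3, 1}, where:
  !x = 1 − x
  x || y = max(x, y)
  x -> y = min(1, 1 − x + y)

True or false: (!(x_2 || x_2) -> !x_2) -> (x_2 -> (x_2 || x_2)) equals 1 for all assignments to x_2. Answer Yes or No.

x_2 = 0 ↦ 1
x_2 = 1/3 ↦ 1
x_2 = 2/3 ↦ 1
x_2 = 1 ↦ 1
Every assignment gives a value ≥ 1.

Yes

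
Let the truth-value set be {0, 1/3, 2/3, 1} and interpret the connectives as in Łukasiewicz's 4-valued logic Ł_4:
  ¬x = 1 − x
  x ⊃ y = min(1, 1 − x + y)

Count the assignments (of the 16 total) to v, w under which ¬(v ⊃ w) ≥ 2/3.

3

v = 0, w = 0 ↦ 0  <
v = 0, w = 1/3 ↦ 0  <
v = 0, w = 2/3 ↦ 0  <
v = 0, w = 1 ↦ 0  <
v = 1/3, w = 0 ↦ 1/3  <
v = 1/3, w = 1/3 ↦ 0  <
v = 1/3, w = 2/3 ↦ 0  <
v = 1/3, w = 1 ↦ 0  <
v = 2/3, w = 0 ↦ 2/3  ≥
v = 2/3, w = 1/3 ↦ 1/3  <
v = 2/3, w = 2/3 ↦ 0  <
v = 2/3, w = 1 ↦ 0  <
v = 1, w = 0 ↦ 1  ≥
v = 1, w = 1/3 ↦ 2/3  ≥
v = 1, w = 2/3 ↦ 1/3  <
v = 1, w = 1 ↦ 0  <
So 3 of the 16 assignments meet the threshold.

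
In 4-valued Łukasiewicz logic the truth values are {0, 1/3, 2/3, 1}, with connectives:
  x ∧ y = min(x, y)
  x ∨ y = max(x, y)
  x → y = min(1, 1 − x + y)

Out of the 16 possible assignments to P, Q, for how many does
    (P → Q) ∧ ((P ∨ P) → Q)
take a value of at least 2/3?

13

P = 0, Q = 0 ↦ 1  ≥
P = 0, Q = 1/3 ↦ 1  ≥
P = 0, Q = 2/3 ↦ 1  ≥
P = 0, Q = 1 ↦ 1  ≥
P = 1/3, Q = 0 ↦ 2/3  ≥
P = 1/3, Q = 1/3 ↦ 1  ≥
P = 1/3, Q = 2/3 ↦ 1  ≥
P = 1/3, Q = 1 ↦ 1  ≥
P = 2/3, Q = 0 ↦ 1/3  <
P = 2/3, Q = 1/3 ↦ 2/3  ≥
P = 2/3, Q = 2/3 ↦ 1  ≥
P = 2/3, Q = 1 ↦ 1  ≥
P = 1, Q = 0 ↦ 0  <
P = 1, Q = 1/3 ↦ 1/3  <
P = 1, Q = 2/3 ↦ 2/3  ≥
P = 1, Q = 1 ↦ 1  ≥
So 13 of the 16 assignments meet the threshold.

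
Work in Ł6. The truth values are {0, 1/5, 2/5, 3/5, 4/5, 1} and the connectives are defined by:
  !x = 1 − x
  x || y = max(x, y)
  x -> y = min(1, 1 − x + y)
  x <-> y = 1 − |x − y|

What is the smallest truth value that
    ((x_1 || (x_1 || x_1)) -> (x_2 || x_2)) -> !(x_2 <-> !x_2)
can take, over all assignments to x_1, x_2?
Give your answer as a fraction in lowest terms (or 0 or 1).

1/5

Take x_1 = 0, x_2 = 2/5:
x_1 || x_1 = 0 || 0 = 0
x_1 || (x_1 || x_1) = 0 || 0 = 0
x_2 || x_2 = 2/5 || 2/5 = 2/5
(x_1 || (x_1 || x_1)) -> (x_2 || x_2) = 0 -> 2/5 = 1
!x_2 = !2/5 = 3/5
x_2 <-> !x_2 = 2/5 <-> 3/5 = 4/5
!(x_2 <-> !x_2) = !4/5 = 1/5
((x_1 || (x_1 || x_1)) -> (x_2 || x_2)) -> !(x_2 <-> !x_2) = 1 -> 1/5 = 1/5
No assignment yields a value below 1/5, so this is the minimum.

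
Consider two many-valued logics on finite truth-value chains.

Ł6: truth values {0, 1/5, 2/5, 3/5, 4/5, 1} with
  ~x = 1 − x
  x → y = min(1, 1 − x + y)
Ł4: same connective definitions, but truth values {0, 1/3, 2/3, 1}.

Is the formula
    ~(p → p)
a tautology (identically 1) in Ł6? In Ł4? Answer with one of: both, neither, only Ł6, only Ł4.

neither

In Ł6: at p = 0 the value is 0 — not a tautology.
In Ł4: at p = 0 the value is 0 — not a tautology.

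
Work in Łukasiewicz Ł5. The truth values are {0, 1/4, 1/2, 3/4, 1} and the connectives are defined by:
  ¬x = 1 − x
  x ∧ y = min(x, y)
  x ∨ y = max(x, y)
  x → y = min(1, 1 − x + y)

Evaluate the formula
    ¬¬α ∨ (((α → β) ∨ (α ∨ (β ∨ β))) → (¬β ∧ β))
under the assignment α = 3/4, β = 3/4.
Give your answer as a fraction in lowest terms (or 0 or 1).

3/4

¬α = ¬3/4 = 1/4
¬¬α = ¬1/4 = 3/4
α → β = 3/4 → 3/4 = 1
β ∨ β = 3/4 ∨ 3/4 = 3/4
α ∨ (β ∨ β) = 3/4 ∨ 3/4 = 3/4
(α → β) ∨ (α ∨ (β ∨ β)) = 1 ∨ 3/4 = 1
¬β = ¬3/4 = 1/4
¬β ∧ β = 1/4 ∧ 3/4 = 1/4
((α → β) ∨ (α ∨ (β ∨ β))) → (¬β ∧ β) = 1 → 1/4 = 1/4
¬¬α ∨ (((α → β) ∨ (α ∨ (β ∨ β))) → (¬β ∧ β)) = 3/4 ∨ 1/4 = 3/4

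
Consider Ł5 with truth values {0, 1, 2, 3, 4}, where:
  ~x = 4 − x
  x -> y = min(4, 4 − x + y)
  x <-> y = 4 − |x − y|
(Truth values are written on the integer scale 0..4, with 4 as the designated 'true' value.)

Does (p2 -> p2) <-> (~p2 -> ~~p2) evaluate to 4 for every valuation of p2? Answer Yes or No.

Counterexample: take p2 = 0.
p2 -> p2 = 0 -> 0 = 4
~p2 = ~0 = 4
~p2 = ~0 = 4
~~p2 = ~4 = 0
~p2 -> ~~p2 = 4 -> 0 = 0
(p2 -> p2) <-> (~p2 -> ~~p2) = 4 <-> 0 = 0
This gives 0 ≠ 4.

No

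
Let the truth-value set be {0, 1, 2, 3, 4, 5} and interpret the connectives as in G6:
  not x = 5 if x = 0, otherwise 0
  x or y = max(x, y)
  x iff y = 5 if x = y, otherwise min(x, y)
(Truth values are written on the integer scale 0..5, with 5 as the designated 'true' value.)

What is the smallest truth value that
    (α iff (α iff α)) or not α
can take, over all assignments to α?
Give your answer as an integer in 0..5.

1

Take α = 1:
α iff α = 1 iff 1 = 5
α iff (α iff α) = 1 iff 5 = 1
not α = not 1 = 0
(α iff (α iff α)) or not α = 1 or 0 = 1
No assignment yields a value below 1, so this is the minimum.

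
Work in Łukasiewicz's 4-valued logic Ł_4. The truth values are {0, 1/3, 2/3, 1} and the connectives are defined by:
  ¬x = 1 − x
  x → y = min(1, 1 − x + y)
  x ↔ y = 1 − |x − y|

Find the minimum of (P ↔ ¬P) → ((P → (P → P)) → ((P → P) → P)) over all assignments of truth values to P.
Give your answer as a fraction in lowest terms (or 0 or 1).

Take P = 1/3:
¬P = ¬1/3 = 2/3
P ↔ ¬P = 1/3 ↔ 2/3 = 2/3
P → P = 1/3 → 1/3 = 1
P → (P → P) = 1/3 → 1 = 1
P → P = 1/3 → 1/3 = 1
(P → P) → P = 1 → 1/3 = 1/3
(P → (P → P)) → ((P → P) → P) = 1 → 1/3 = 1/3
(P ↔ ¬P) → ((P → (P → P)) → ((P → P) → P)) = 2/3 → 1/3 = 2/3
No assignment yields a value below 2/3, so this is the minimum.

2/3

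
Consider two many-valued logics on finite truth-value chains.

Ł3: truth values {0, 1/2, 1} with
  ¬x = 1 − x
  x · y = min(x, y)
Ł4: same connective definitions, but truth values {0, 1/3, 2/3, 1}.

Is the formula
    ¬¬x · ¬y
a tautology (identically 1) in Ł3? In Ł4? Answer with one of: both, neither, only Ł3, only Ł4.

neither

In Ł3: at x = 0, y = 0 the value is 0 — not a tautology.
In Ł4: at x = 0, y = 0 the value is 0 — not a tautology.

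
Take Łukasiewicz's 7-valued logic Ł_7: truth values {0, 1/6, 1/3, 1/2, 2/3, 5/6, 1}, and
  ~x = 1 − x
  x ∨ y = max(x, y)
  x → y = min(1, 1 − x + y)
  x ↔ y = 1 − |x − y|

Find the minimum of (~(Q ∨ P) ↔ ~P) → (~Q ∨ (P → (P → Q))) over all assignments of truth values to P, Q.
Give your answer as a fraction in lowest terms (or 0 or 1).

1/2

Take P = 1, Q = 1/2:
Q ∨ P = 1/2 ∨ 1 = 1
~(Q ∨ P) = ~1 = 0
~P = ~1 = 0
~(Q ∨ P) ↔ ~P = 0 ↔ 0 = 1
~Q = ~1/2 = 1/2
P → Q = 1 → 1/2 = 1/2
P → (P → Q) = 1 → 1/2 = 1/2
~Q ∨ (P → (P → Q)) = 1/2 ∨ 1/2 = 1/2
(~(Q ∨ P) ↔ ~P) → (~Q ∨ (P → (P → Q))) = 1 → 1/2 = 1/2
No assignment yields a value below 1/2, so this is the minimum.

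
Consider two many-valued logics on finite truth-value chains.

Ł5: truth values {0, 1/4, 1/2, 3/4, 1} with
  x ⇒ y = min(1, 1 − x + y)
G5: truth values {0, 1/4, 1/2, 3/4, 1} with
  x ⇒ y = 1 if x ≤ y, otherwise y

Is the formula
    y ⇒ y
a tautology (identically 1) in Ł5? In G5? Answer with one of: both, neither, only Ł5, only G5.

In Ł5: every assignment gives 1 — tautology.
In G5: every assignment gives 1 — tautology.

both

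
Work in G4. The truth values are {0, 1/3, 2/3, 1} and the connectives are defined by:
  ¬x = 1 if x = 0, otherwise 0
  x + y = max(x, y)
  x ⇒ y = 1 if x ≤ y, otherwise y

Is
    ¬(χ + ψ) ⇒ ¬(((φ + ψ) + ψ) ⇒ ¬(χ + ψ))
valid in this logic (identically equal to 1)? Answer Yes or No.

Counterexample: take φ = 0, ψ = 0, χ = 0.
χ + ψ = 0 + 0 = 0
¬(χ + ψ) = ¬0 = 1
φ + ψ = 0 + 0 = 0
(φ + ψ) + ψ = 0 + 0 = 0
((φ + ψ) + ψ) ⇒ ¬(χ + ψ) = 0 ⇒ 1 = 1
¬(((φ + ψ) + ψ) ⇒ ¬(χ + ψ)) = ¬1 = 0
¬(χ + ψ) ⇒ ¬(((φ + ψ) + ψ) ⇒ ¬(χ + ψ)) = 1 ⇒ 0 = 0
This gives 0 ≠ 1.

No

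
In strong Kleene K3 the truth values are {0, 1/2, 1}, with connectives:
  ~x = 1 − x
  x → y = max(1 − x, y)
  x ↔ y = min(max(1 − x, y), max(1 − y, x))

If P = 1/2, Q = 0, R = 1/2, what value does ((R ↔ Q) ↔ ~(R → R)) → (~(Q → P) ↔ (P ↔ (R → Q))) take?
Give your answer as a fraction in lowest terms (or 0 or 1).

R ↔ Q = 1/2 ↔ 0 = 1/2
R → R = 1/2 → 1/2 = 1/2
~(R → R) = ~1/2 = 1/2
(R ↔ Q) ↔ ~(R → R) = 1/2 ↔ 1/2 = 1/2
Q → P = 0 → 1/2 = 1
~(Q → P) = ~1 = 0
R → Q = 1/2 → 0 = 1/2
P ↔ (R → Q) = 1/2 ↔ 1/2 = 1/2
~(Q → P) ↔ (P ↔ (R → Q)) = 0 ↔ 1/2 = 1/2
((R ↔ Q) ↔ ~(R → R)) → (~(Q → P) ↔ (P ↔ (R → Q))) = 1/2 → 1/2 = 1/2

1/2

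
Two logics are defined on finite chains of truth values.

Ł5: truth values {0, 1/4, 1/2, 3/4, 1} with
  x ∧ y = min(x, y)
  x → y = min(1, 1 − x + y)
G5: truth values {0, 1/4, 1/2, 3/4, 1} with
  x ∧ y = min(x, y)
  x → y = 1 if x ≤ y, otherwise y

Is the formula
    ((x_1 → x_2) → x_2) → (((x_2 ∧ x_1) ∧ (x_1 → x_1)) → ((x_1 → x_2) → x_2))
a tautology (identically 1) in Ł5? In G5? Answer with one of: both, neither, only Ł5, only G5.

In Ł5: every assignment gives 1 — tautology.
In G5: every assignment gives 1 — tautology.

both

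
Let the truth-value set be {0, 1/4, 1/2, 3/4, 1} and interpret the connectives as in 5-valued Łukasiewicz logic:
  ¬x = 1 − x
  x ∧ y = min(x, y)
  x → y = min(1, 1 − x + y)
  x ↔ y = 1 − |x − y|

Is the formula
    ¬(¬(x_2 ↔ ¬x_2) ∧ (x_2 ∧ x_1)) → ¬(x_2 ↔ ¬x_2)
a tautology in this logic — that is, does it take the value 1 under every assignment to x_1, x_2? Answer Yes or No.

Counterexample: take x_1 = 0, x_2 = 1/4.
¬x_2 = ¬1/4 = 3/4
x_2 ↔ ¬x_2 = 1/4 ↔ 3/4 = 1/2
¬(x_2 ↔ ¬x_2) = ¬1/2 = 1/2
x_2 ∧ x_1 = 1/4 ∧ 0 = 0
¬(x_2 ↔ ¬x_2) ∧ (x_2 ∧ x_1) = 1/2 ∧ 0 = 0
¬(¬(x_2 ↔ ¬x_2) ∧ (x_2 ∧ x_1)) = ¬0 = 1
¬(¬(x_2 ↔ ¬x_2) ∧ (x_2 ∧ x_1)) → ¬(x_2 ↔ ¬x_2) = 1 → 1/2 = 1/2
This gives 1/2 ≠ 1.

No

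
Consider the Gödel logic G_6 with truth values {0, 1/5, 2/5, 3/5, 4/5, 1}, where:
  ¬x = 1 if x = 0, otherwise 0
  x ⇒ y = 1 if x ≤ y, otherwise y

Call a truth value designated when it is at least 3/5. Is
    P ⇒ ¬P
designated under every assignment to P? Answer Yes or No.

No

Counterexample: take P = 1/5.
¬P = ¬1/5 = 0
P ⇒ ¬P = 1/5 ⇒ 0 = 0
This gives 0, which is below 3/5.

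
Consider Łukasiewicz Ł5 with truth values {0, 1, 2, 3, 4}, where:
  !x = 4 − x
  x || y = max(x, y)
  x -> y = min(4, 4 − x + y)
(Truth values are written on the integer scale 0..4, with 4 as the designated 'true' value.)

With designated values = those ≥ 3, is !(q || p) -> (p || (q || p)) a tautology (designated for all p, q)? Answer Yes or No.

No

Counterexample: take p = 0, q = 0.
q || p = 0 || 0 = 0
!(q || p) = !0 = 4
p || (q || p) = 0 || 0 = 0
!(q || p) -> (p || (q || p)) = 4 -> 0 = 0
This gives 0, which is below 3.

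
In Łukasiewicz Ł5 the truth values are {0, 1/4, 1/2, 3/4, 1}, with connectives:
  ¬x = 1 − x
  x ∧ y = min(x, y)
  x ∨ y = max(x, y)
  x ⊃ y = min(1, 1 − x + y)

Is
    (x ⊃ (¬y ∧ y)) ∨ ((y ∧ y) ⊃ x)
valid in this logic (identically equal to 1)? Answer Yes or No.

Counterexample: take x = 1/4, y = 1.
¬y = ¬1 = 0
¬y ∧ y = 0 ∧ 1 = 0
x ⊃ (¬y ∧ y) = 1/4 ⊃ 0 = 3/4
y ∧ y = 1 ∧ 1 = 1
(y ∧ y) ⊃ x = 1 ⊃ 1/4 = 1/4
(x ⊃ (¬y ∧ y)) ∨ ((y ∧ y) ⊃ x) = 3/4 ∨ 1/4 = 3/4
This gives 3/4 ≠ 1.

No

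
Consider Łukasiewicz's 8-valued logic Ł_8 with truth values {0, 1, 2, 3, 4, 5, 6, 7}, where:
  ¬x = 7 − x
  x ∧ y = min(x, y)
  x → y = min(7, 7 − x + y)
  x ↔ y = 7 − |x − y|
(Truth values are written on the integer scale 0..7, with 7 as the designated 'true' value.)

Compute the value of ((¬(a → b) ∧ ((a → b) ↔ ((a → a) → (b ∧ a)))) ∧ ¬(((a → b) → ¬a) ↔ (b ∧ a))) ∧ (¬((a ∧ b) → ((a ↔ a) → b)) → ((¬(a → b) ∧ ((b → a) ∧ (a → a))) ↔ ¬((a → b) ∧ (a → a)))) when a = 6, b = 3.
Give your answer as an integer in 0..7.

a → b = 6 → 3 = 4
¬(a → b) = ¬4 = 3
a → b = 6 → 3 = 4
a → a = 6 → 6 = 7
b ∧ a = 3 ∧ 6 = 3
(a → a) → (b ∧ a) = 7 → 3 = 3
(a → b) ↔ ((a → a) → (b ∧ a)) = 4 ↔ 3 = 6
¬(a → b) ∧ ((a → b) ↔ ((a → a) → (b ∧ a))) = 3 ∧ 6 = 3
a → b = 6 → 3 = 4
¬a = ¬6 = 1
(a → b) → ¬a = 4 → 1 = 4
b ∧ a = 3 ∧ 6 = 3
((a → b) → ¬a) ↔ (b ∧ a) = 4 ↔ 3 = 6
¬(((a → b) → ¬a) ↔ (b ∧ a)) = ¬6 = 1
(¬(a → b) ∧ ((a → b) ↔ ((a → a) → (b ∧ a)))) ∧ ¬(((a → b) → ¬a) ↔ (b ∧ a)) = 3 ∧ 1 = 1
a ∧ b = 6 ∧ 3 = 3
a ↔ a = 6 ↔ 6 = 7
(a ↔ a) → b = 7 → 3 = 3
(a ∧ b) → ((a ↔ a) → b) = 3 → 3 = 7
¬((a ∧ b) → ((a ↔ a) → b)) = ¬7 = 0
a → b = 6 → 3 = 4
¬(a → b) = ¬4 = 3
b → a = 3 → 6 = 7
a → a = 6 → 6 = 7
(b → a) ∧ (a → a) = 7 ∧ 7 = 7
¬(a → b) ∧ ((b → a) ∧ (a → a)) = 3 ∧ 7 = 3
a → b = 6 → 3 = 4
a → a = 6 → 6 = 7
(a → b) ∧ (a → a) = 4 ∧ 7 = 4
¬((a → b) ∧ (a → a)) = ¬4 = 3
(¬(a → b) ∧ ((b → a) ∧ (a → a))) ↔ ¬((a → b) ∧ (a → a)) = 3 ↔ 3 = 7
¬((a ∧ b) → ((a ↔ a) → b)) → ((¬(a → b) ∧ ((b → a) ∧ (a → a))) ↔ ¬((a → b) ∧ (a → a))) = 0 → 7 = 7
((¬(a → b) ∧ ((a → b) ↔ ((a → a) → (b ∧ a)))) ∧ ¬(((a → b) → ¬a) ↔ (b ∧ a))) ∧ (¬((a ∧ b) → ((a ↔ a) → b)) → ((¬(a → b) ∧ ((b → a) ∧ (a → a))) ↔ ¬((a → b) ∧ (a → a)))) = 1 ∧ 7 = 1

1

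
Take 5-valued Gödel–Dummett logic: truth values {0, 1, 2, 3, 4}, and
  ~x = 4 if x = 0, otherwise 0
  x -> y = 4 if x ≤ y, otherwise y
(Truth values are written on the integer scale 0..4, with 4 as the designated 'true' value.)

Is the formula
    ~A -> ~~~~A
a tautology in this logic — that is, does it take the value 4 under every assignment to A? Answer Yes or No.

Counterexample: take A = 0.
~A = ~0 = 4
~~A = ~4 = 0
~~~A = ~0 = 4
~~~~A = ~4 = 0
~A -> ~~~~A = 4 -> 0 = 0
This gives 0 ≠ 4.

No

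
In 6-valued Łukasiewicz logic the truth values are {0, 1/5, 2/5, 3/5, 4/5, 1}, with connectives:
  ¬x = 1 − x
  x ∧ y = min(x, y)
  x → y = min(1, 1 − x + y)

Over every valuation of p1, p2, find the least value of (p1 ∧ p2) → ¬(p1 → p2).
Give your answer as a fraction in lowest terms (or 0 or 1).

Take p1 = 1, p2 = 1:
p1 ∧ p2 = 1 ∧ 1 = 1
p1 → p2 = 1 → 1 = 1
¬(p1 → p2) = ¬1 = 0
(p1 ∧ p2) → ¬(p1 → p2) = 1 → 0 = 0
No assignment yields a value below 0, so this is the minimum.

0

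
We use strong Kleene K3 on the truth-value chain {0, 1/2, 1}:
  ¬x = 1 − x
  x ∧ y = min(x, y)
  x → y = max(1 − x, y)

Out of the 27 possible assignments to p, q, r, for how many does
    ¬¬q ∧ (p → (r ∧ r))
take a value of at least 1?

5

value 1: 5 assignments (counts)
value 1/2: 11 assignments
value 0: 11 assignments
So 5 of the 27 assignments meet the threshold.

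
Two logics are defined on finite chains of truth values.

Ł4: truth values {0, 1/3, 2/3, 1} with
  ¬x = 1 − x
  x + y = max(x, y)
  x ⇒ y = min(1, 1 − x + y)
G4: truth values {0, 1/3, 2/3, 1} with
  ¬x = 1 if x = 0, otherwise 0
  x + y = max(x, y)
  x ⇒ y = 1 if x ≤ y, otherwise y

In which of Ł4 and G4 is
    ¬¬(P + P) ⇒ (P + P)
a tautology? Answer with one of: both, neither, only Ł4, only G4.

only Ł4

In Ł4: every assignment gives 1 — tautology.
In G4: at P = 1/3 the value is 1/3 — not a tautology.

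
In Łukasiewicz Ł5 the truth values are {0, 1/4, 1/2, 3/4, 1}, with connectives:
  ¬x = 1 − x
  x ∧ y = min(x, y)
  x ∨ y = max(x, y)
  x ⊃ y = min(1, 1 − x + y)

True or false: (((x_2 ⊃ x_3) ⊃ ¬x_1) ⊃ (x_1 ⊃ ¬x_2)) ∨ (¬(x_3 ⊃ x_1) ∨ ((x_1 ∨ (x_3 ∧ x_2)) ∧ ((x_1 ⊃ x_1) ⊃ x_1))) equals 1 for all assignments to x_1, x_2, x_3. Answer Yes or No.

Counterexample: take x_1 = 1/4, x_2 = 1, x_3 = 0.
x_2 ⊃ x_3 = 1 ⊃ 0 = 0
¬x_1 = ¬1/4 = 3/4
(x_2 ⊃ x_3) ⊃ ¬x_1 = 0 ⊃ 3/4 = 1
¬x_2 = ¬1 = 0
x_1 ⊃ ¬x_2 = 1/4 ⊃ 0 = 3/4
((x_2 ⊃ x_3) ⊃ ¬x_1) ⊃ (x_1 ⊃ ¬x_2) = 1 ⊃ 3/4 = 3/4
x_3 ⊃ x_1 = 0 ⊃ 1/4 = 1
¬(x_3 ⊃ x_1) = ¬1 = 0
x_3 ∧ x_2 = 0 ∧ 1 = 0
x_1 ∨ (x_3 ∧ x_2) = 1/4 ∨ 0 = 1/4
x_1 ⊃ x_1 = 1/4 ⊃ 1/4 = 1
(x_1 ⊃ x_1) ⊃ x_1 = 1 ⊃ 1/4 = 1/4
(x_1 ∨ (x_3 ∧ x_2)) ∧ ((x_1 ⊃ x_1) ⊃ x_1) = 1/4 ∧ 1/4 = 1/4
¬(x_3 ⊃ x_1) ∨ ((x_1 ∨ (x_3 ∧ x_2)) ∧ ((x_1 ⊃ x_1) ⊃ x_1)) = 0 ∨ 1/4 = 1/4
(((x_2 ⊃ x_3) ⊃ ¬x_1) ⊃ (x_1 ⊃ ¬x_2)) ∨ (¬(x_3 ⊃ x_1) ∨ ((x_1 ∨ (x_3 ∧ x_2)) ∧ ((x_1 ⊃ x_1) ⊃ x_1))) = 3/4 ∨ 1/4 = 3/4
This gives 3/4 ≠ 1.

No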